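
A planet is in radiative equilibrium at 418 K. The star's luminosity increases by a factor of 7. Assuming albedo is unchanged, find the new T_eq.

T_eq ∝ L^(1/4) · d^(−1/2).
T′ = 418 × 7^(1/4) = 680 K.

T_eq ≈ 680 K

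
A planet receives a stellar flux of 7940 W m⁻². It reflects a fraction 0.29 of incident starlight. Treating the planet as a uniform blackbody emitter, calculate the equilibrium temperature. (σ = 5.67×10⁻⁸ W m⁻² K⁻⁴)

Energy balance: absorbed = emitted ⇒ πR²·S(1−A) = 4πR²·σT_eq⁴, so T_eq⁴ = S(1−A)/(4σ).
T_eq = [7940 × 0.71 / (4 × 5.67×10⁻⁸)]^(1/4) = (2.49×10¹⁰)^(1/4) = 397 K.

T_eq ≈ 397 K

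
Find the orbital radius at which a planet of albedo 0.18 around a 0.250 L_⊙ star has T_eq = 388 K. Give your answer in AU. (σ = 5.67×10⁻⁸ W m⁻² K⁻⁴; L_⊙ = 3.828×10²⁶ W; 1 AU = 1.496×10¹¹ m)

L = 0.250 × 3.828×10²⁶ = 9.57×10²⁵ W.
From T_eq⁴ = L(1−A)/(16πσd²): d = √[L(1−A)/(16πσT_eq⁴)].
d = √[9.57×10²⁵ × 0.82 / (16π × 5.67×10⁻⁸ × (388)⁴)] = 3.49×10¹⁰ m = 0.233 AU.

d ≈ 0.233 AU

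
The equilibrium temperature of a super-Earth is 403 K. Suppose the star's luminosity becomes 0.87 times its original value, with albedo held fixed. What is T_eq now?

T_eq ∝ L^(1/4) · d^(−1/2).
T′ = 403 × 0.87^(1/4) = 389 K.

T_eq ≈ 389 K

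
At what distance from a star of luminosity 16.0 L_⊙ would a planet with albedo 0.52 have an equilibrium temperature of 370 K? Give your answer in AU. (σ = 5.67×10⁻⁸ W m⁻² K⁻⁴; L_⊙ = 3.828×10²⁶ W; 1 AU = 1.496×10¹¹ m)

L = 16.0 × 3.828×10²⁶ = 6.12×10²⁷ W.
From T_eq⁴ = L(1−A)/(16πσd²): d = √[L(1−A)/(16πσT_eq⁴)].
d = √[6.12×10²⁷ × 0.48 / (16π × 5.67×10⁻⁸ × (370)⁴)] = 2.35×10¹¹ m = 1.57 AU.

d ≈ 1.57 AU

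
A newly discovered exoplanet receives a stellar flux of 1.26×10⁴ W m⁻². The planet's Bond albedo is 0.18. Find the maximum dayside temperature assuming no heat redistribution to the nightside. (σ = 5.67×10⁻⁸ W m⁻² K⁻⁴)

With no redistribution each surface element balances locally: S(1−A) = σT⁴.
T = [1.26×10⁴ × 0.82 / 5.67×10⁻⁸]^(1/4) = (1.82×10¹¹)^(1/4) = 653 K.

T_ss ≈ 653 K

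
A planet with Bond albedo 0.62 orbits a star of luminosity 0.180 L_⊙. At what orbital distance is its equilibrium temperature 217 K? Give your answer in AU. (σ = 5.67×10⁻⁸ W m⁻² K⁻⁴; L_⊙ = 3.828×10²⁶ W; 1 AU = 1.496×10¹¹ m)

L = 0.180 × 3.828×10²⁶ = 6.89×10²⁵ W.
From T_eq⁴ = L(1−A)/(16πσd²): d = √[L(1−A)/(16πσT_eq⁴)].
d = √[6.89×10²⁵ × 0.38 / (16π × 5.67×10⁻⁸ × (217)⁴)] = 6.44×10¹⁰ m = 0.430 AU.

d ≈ 0.430 AU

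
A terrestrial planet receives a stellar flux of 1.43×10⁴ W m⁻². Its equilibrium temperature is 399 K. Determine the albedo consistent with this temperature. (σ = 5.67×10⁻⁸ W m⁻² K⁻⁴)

A ≈ 0.60

From T_eq⁴ = S(1−A)/(4σ): 1−A = 4σT_eq⁴/S.
1−A = 4 × 5.67×10⁻⁸ × (399)⁴ / 1.43×10⁴ = 0.402.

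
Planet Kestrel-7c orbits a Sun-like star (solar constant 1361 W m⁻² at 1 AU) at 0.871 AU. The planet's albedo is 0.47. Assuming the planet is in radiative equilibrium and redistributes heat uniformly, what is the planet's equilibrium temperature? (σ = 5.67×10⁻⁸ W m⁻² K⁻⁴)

T_eq ≈ 254 K

Flux at 0.871 AU: S = 1361/0.871² = 1790 W m⁻².
Energy balance: absorbed = emitted ⇒ πR²·S(1−A) = 4πR²·σT_eq⁴, so T_eq⁴ = S(1−A)/(4σ).
T_eq = [1790 × 0.53 / (4 × 5.67×10⁻⁸)]^(1/4) = (4.19×10⁹)^(1/4) = 254 K.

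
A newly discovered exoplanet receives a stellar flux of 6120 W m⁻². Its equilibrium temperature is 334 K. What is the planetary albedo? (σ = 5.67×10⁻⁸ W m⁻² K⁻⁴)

A ≈ 0.54

From T_eq⁴ = S(1−A)/(4σ): 1−A = 4σT_eq⁴/S.
1−A = 4 × 5.67×10⁻⁸ × (334)⁴ / 6120 = 0.461.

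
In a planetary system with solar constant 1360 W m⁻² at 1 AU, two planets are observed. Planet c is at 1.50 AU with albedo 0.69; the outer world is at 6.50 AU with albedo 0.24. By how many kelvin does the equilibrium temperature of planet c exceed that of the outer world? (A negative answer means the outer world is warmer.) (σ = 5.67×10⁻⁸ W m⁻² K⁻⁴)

ΔT ≈ 67.6 K

T_eq = [S₀(1−A)/(4σd²)]^(1/4), so T ∝ (1−A)^(1/4) / √d.
T₁ = [1360×0.31/(4×5.67×10⁻⁸×1.50²)]^(1/4) = 169.54 K.
T₂ = [1360×0.76/(4×5.67×10⁻⁸×6.50²)]^(1/4) = 101.91 K.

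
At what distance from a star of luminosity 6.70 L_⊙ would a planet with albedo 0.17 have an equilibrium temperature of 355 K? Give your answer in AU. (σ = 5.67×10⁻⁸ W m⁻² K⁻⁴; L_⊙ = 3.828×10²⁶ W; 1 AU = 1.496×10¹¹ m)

L = 6.70 × 3.828×10²⁶ = 2.56×10²⁷ W.
From T_eq⁴ = L(1−A)/(16πσd²): d = √[L(1−A)/(16πσT_eq⁴)].
d = √[2.56×10²⁷ × 0.83 / (16π × 5.67×10⁻⁸ × (355)⁴)] = 2.17×10¹¹ m = 1.45 AU.

d ≈ 1.45 AU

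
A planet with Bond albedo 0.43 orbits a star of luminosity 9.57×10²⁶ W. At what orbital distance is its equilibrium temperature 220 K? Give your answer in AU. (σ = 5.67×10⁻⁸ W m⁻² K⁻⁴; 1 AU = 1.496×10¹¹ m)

d ≈ 1.91 AU

From T_eq⁴ = L(1−A)/(16πσd²): d = √[L(1−A)/(16πσT_eq⁴)].
d = √[9.57×10²⁶ × 0.57 / (16π × 5.67×10⁻⁸ × (220)⁴)] = 2.86×10¹¹ m = 1.91 AU.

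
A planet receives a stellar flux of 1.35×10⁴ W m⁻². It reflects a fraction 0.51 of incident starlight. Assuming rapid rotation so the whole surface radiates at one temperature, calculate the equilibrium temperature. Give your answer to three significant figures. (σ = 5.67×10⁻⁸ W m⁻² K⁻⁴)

T_eq ≈ 413 K

Energy balance: absorbed = emitted ⇒ πR²·S(1−A) = 4πR²·σT_eq⁴, so T_eq⁴ = S(1−A)/(4σ).
T_eq = [1.35×10⁴ × 0.49 / (4 × 5.67×10⁻⁸)]^(1/4) = (2.92×10¹⁰)^(1/4) = 413 K.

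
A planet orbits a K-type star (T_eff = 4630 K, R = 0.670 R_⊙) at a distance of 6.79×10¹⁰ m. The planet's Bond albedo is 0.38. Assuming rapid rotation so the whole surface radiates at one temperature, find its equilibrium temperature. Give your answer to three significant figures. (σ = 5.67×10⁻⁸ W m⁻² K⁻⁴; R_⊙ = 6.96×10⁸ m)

T_eq ≈ 241 K

R_⋆ = 0.670 × 6.96×10⁸ = 4.66×10⁸ m.
L = 4πR_⋆²σT_⋆⁴ = 4π(4.66×10⁸)² × 5.67×10⁻⁸ × (4630)⁴ = 7.12×10²⁵ W.
S = L/(4πd²) = 1230 W m⁻².
Energy balance: absorbed = emitted ⇒ πR²·S(1−A) = 4πR²·σT_eq⁴, so T_eq⁴ = S(1−A)/(4σ).
T_eq = [1230 × 0.62 / (4 × 5.67×10⁻⁸)]^(1/4) = (3.36×10⁹)^(1/4) = 241 K.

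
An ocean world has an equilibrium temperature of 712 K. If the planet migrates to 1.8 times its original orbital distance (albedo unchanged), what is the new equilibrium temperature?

T_eq ≈ 531 K

T_eq ∝ L^(1/4) · d^(−1/2).
T′ = 712 / 1.8^(1/2) = 531 K.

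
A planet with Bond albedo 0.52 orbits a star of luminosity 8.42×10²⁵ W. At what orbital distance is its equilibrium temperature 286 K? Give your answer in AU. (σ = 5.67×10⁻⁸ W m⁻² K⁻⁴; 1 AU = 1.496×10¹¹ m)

d ≈ 0.308 AU

From T_eq⁴ = L(1−A)/(16πσd²): d = √[L(1−A)/(16πσT_eq⁴)].
d = √[8.42×10²⁵ × 0.48 / (16π × 5.67×10⁻⁸ × (286)⁴)] = 4.60×10¹⁰ m = 0.308 AU.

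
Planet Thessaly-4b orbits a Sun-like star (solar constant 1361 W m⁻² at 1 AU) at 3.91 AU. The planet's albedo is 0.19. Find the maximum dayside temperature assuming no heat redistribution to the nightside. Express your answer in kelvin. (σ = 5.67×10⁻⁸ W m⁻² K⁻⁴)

T_ss ≈ 189 K

Flux at 3.91 AU: S = 1361/3.91² = 89.0 W m⁻².
With no redistribution each surface element balances locally: S(1−A) = σT⁴.
T = [89.0 × 0.81 / 5.67×10⁻⁸]^(1/4) = (1.27×10⁹)^(1/4) = 189 K.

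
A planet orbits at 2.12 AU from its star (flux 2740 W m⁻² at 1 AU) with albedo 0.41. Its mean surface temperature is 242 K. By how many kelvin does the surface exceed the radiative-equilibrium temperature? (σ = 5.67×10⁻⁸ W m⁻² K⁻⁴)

S = 2740/2.12² = 609.6 W m⁻².
T_eq = [S(1−A)/(4σ)]^(1/4) = [609.6×0.59/(4×5.67×10⁻⁸)]^(1/4) = 199.6 K.
ΔT = T_surf − T_eq = 242 − 199.6.

ΔT ≈ 42.4 K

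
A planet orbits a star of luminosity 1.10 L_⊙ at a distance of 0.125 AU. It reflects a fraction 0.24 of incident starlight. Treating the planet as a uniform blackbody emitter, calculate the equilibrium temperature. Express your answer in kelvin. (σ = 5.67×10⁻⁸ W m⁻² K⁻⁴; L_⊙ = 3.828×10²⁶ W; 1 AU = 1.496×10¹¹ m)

T_eq ≈ 753 K

d = 0.125 AU = 1.87×10¹⁰ m.
L = 1.10 × 3.828×10²⁶ = 4.21×10²⁶ W.
Flux: S = L/(4πd²) = 4.21×10²⁶/(4π×(1.87×10¹⁰)²) = 9.58×10⁴ W m⁻².
Energy balance: absorbed = emitted ⇒ πR²·S(1−A) = 4πR²·σT_eq⁴, so T_eq⁴ = S(1−A)/(4σ).
T_eq = [9.58×10⁴ × 0.76 / (4 × 5.67×10⁻⁸)]^(1/4) = (3.21×10¹¹)^(1/4) = 753 K.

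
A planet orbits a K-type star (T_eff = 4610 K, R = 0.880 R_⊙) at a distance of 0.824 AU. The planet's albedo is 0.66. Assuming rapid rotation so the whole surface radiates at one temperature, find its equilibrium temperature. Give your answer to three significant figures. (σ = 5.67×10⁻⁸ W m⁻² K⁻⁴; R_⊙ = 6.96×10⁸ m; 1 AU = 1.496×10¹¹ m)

T_eq ≈ 175 K

R_⋆ = 0.880 × 6.96×10⁸ = 6.12×10⁸ m.
d = 0.824 AU = 1.23×10¹¹ m.
L = 4πR_⋆²σT_⋆⁴ = 4π(6.12×10⁸)² × 5.67×10⁻⁸ × (4610)⁴ = 1.21×10²⁶ W.
S = L/(4πd²) = 632 W m⁻².
Energy balance: absorbed = emitted ⇒ πR²·S(1−A) = 4πR²·σT_eq⁴, so T_eq⁴ = S(1−A)/(4σ).
T_eq = [632 × 0.34 / (4 × 5.67×10⁻⁸)]^(1/4) = (9.48×10⁸)^(1/4) = 175 K.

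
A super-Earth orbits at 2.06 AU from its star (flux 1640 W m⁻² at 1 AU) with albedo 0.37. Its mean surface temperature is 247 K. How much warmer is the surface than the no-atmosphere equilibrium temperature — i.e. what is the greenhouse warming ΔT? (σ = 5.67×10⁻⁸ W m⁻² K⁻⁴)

ΔT ≈ 66.0 K

S = 1640/2.06² = 386.5 W m⁻².
T_eq = [S(1−A)/(4σ)]^(1/4) = [386.5×0.63/(4×5.67×10⁻⁸)]^(1/4) = 181.0 K.
ΔT = T_surf − T_eq = 247 − 181.0.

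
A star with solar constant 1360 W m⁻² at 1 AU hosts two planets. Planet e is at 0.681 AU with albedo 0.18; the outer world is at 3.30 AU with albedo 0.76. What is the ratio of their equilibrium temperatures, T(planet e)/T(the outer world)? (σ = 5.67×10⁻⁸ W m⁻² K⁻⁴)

T_eq = [S₀(1−A)/(4σd²)]^(1/4), so T ∝ (1−A)^(1/4) / √d.
T₁ = [1360×0.82/(4×5.67×10⁻⁸×0.681²)]^(1/4) = 320.89 K.
T₂ = [1360×0.24/(4×5.67×10⁻⁸×3.30²)]^(1/4) = 107.22 K.

T₁/T₂ ≈ 2.993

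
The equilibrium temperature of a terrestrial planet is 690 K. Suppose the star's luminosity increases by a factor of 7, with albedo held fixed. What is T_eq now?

T_eq ≈ 1120 K

T_eq ∝ L^(1/4) · d^(−1/2).
T′ = 690 × 7^(1/4) = 1120 K.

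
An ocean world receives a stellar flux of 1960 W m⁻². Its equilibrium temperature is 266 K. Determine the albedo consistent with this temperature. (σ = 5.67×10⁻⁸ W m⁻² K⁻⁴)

From T_eq⁴ = S(1−A)/(4σ): 1−A = 4σT_eq⁴/S.
1−A = 4 × 5.67×10⁻⁸ × (266)⁴ / 1960 = 0.579.

A ≈ 0.42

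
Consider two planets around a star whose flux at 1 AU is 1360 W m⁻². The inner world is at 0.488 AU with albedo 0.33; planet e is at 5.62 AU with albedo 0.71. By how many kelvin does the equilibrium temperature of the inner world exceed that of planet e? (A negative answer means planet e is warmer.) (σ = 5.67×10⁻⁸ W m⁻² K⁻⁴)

T_eq = [S₀(1−A)/(4σd²)]^(1/4), so T ∝ (1−A)^(1/4) / √d.
T₁ = [1360×0.67/(4×5.67×10⁻⁸×0.488²)]^(1/4) = 360.40 K.
T₂ = [1360×0.29/(4×5.67×10⁻⁸×5.62²)]^(1/4) = 86.14 K.

ΔT ≈ 274.3 K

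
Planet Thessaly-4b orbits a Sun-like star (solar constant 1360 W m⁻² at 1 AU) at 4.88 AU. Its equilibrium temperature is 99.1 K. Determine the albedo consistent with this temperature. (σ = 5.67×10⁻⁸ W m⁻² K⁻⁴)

Flux at 4.88 AU: S = 1360/4.88² = 57.1 W m⁻².
From T_eq⁴ = S(1−A)/(4σ): 1−A = 4σT_eq⁴/S.
1−A = 4 × 5.67×10⁻⁸ × (99.1)⁴ / 57.1 = 0.383.

A ≈ 0.62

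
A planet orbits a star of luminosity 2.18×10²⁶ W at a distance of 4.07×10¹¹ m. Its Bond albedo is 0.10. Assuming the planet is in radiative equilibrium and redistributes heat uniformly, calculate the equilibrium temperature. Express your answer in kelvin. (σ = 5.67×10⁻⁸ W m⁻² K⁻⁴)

T_eq ≈ 143 K

Flux: S = L/(4πd²) = 2.18×10²⁶/(4π×(4.07×10¹¹)²) = 105 W m⁻².
Energy balance: absorbed = emitted ⇒ πR²·S(1−A) = 4πR²·σT_eq⁴, so T_eq⁴ = S(1−A)/(4σ).
T_eq = [105 × 0.90 / (4 × 5.67×10⁻⁸)]^(1/4) = (4.16×10⁸)^(1/4) = 143 K.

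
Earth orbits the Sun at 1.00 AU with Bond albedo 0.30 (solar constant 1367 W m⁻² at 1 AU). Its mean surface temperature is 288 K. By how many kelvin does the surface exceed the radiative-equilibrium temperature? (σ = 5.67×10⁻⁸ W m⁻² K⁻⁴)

S = 1367/1.00² = 1367 W m⁻².
T_eq = [S(1−A)/(4σ)]^(1/4) = [1367×0.70/(4×5.67×10⁻⁸)]^(1/4) = 254.9 K.
ΔT = T_surf − T_eq = 288 − 254.9.

ΔT ≈ 33.1 K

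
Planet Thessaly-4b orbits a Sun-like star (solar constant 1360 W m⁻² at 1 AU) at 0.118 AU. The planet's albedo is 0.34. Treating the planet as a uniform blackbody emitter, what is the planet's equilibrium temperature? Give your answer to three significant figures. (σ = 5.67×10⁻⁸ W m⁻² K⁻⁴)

Flux at 0.118 AU: S = 1360/0.118² = 9.77×10⁴ W m⁻².
Energy balance: absorbed = emitted ⇒ πR²·S(1−A) = 4πR²·σT_eq⁴, so T_eq⁴ = S(1−A)/(4σ).
T_eq = [9.77×10⁴ × 0.66 / (4 × 5.67×10⁻⁸)]^(1/4) = (2.84×10¹¹)^(1/4) = 730 K.

T_eq ≈ 730 K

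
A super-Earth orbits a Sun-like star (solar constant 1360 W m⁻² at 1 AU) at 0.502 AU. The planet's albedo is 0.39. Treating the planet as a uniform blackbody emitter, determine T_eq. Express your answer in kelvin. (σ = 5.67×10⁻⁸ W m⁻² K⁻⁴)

T_eq ≈ 347 K

Flux at 0.502 AU: S = 1360/0.502² = 5400 W m⁻².
Energy balance: absorbed = emitted ⇒ πR²·S(1−A) = 4πR²·σT_eq⁴, so T_eq⁴ = S(1−A)/(4σ).
T_eq = [5400 × 0.61 / (4 × 5.67×10⁻⁸)]^(1/4) = (1.45×10¹⁰)^(1/4) = 347 K.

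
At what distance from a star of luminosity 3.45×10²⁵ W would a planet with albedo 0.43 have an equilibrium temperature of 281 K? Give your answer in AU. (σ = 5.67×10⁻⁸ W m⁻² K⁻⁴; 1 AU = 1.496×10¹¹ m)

From T_eq⁴ = L(1−A)/(16πσd²): d = √[L(1−A)/(16πσT_eq⁴)].
d = √[3.45×10²⁵ × 0.57 / (16π × 5.67×10⁻⁸ × (281)⁴)] = 3.33×10¹⁰ m = 0.222 AU.

d ≈ 0.222 AU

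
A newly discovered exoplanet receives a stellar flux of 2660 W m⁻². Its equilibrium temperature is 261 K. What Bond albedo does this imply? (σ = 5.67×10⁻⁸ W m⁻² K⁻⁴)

A ≈ 0.60

From T_eq⁴ = S(1−A)/(4σ): 1−A = 4σT_eq⁴/S.
1−A = 4 × 5.67×10⁻⁸ × (261)⁴ / 2660 = 0.396.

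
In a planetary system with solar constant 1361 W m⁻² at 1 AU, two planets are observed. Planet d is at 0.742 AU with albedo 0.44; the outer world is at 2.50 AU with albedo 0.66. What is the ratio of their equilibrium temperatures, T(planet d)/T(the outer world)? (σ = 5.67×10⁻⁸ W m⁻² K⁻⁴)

T₁/T₂ ≈ 2.079

T_eq = [S₀(1−A)/(4σd²)]^(1/4), so T ∝ (1−A)^(1/4) / √d.
T₁ = [1361×0.56/(4×5.67×10⁻⁸×0.742²)]^(1/4) = 279.51 K.
T₂ = [1361×0.34/(4×5.67×10⁻⁸×2.50²)]^(1/4) = 134.42 K.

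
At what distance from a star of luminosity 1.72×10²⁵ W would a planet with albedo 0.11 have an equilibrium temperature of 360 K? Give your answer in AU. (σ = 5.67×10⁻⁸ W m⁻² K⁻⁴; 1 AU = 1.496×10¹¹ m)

d ≈ 0.120 AU

From T_eq⁴ = L(1−A)/(16πσd²): d = √[L(1−A)/(16πσT_eq⁴)].
d = √[1.72×10²⁵ × 0.89 / (16π × 5.67×10⁻⁸ × (360)⁴)] = 1.79×10¹⁰ m = 0.120 AU.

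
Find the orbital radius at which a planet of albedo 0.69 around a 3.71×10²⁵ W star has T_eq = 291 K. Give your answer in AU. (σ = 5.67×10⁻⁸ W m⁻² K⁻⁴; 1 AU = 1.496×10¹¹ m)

d ≈ 0.159 AU

From T_eq⁴ = L(1−A)/(16πσd²): d = √[L(1−A)/(16πσT_eq⁴)].
d = √[3.71×10²⁵ × 0.31 / (16π × 5.67×10⁻⁸ × (291)⁴)] = 2.37×10¹⁰ m = 0.159 AU.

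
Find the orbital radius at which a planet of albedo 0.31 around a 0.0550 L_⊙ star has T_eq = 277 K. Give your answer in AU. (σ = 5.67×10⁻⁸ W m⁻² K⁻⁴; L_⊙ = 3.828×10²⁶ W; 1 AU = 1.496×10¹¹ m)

L = 0.0550 × 3.828×10²⁶ = 2.11×10²⁵ W.
From T_eq⁴ = L(1−A)/(16πσd²): d = √[L(1−A)/(16πσT_eq⁴)].
d = √[2.11×10²⁵ × 0.69 / (16π × 5.67×10⁻⁸ × (277)⁴)] = 2.94×10¹⁰ m = 0.197 AU.

d ≈ 0.197 AU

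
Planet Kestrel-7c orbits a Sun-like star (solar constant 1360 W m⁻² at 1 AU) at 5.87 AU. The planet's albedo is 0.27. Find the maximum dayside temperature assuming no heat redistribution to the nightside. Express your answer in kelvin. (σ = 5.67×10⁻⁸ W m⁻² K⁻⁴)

Flux at 5.87 AU: S = 1360/5.87² = 39.5 W m⁻².
With no redistribution each surface element balances locally: S(1−A) = σT⁴.
T = [39.5 × 0.73 / 5.67×10⁻⁸]^(1/4) = (5.08×10⁸)^(1/4) = 150 K.

T_ss ≈ 150 K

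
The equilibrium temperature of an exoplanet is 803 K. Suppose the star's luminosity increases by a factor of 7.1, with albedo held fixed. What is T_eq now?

T_eq ∝ L^(1/4) · d^(−1/2).
T′ = 803 × 7.1^(1/4) = 1310 K.

T_eq ≈ 1310 K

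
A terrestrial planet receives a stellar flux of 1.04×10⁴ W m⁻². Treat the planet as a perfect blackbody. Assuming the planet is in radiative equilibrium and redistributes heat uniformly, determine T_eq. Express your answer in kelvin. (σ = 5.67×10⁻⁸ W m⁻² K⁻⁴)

T_eq ≈ 463 K

Energy balance: absorbed = emitted ⇒ πR²·S(1−A) = 4πR²·σT_eq⁴, so T_eq⁴ = S(1−A)/(4σ).
T_eq = [1.04×10⁴ × 1.00 / (4 × 5.67×10⁻⁸)]^(1/4) = (4.59×10¹⁰)^(1/4) = 463 K.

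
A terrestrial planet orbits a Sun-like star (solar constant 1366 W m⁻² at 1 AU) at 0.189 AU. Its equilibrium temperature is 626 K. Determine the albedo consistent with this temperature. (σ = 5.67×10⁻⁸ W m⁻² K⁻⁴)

Flux at 0.189 AU: S = 1366/0.189² = 3.82×10⁴ W m⁻².
From T_eq⁴ = S(1−A)/(4σ): 1−A = 4σT_eq⁴/S.
1−A = 4 × 5.67×10⁻⁸ × (626)⁴ / 3.82×10⁴ = 0.911.

A ≈ 0.09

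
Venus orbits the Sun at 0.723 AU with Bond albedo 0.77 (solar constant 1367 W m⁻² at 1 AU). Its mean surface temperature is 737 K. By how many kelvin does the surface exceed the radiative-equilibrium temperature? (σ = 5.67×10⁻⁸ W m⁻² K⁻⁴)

S = 1367/0.723² = 2615 W m⁻².
T_eq = [S(1−A)/(4σ)]^(1/4) = [2615×0.23/(4×5.67×10⁻⁸)]^(1/4) = 226.9 K.
ΔT = T_surf − T_eq = 737 − 226.9.

ΔT ≈ 510.1 K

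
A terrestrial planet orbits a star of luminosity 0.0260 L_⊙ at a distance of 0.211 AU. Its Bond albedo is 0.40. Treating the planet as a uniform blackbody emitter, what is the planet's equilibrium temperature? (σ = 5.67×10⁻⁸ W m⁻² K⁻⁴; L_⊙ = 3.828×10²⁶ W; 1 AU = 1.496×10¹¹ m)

d = 0.211 AU = 3.16×10¹⁰ m.
L = 0.0260 × 3.828×10²⁶ = 9.95×10²⁴ W.
Flux: S = L/(4πd²) = 9.95×10²⁴/(4π×(3.16×10¹⁰)²) = 795 W m⁻².
Energy balance: absorbed = emitted ⇒ πR²·S(1−A) = 4πR²·σT_eq⁴, so T_eq⁴ = S(1−A)/(4σ).
T_eq = [795 × 0.60 / (4 × 5.67×10⁻⁸)]^(1/4) = (2.10×10⁹)^(1/4) = 214 K.

T_eq ≈ 214 K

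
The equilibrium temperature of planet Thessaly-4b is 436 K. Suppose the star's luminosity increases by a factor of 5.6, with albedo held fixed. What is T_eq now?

T_eq ≈ 671 K

T_eq ∝ L^(1/4) · d^(−1/2).
T′ = 436 × 5.6^(1/4) = 671 K.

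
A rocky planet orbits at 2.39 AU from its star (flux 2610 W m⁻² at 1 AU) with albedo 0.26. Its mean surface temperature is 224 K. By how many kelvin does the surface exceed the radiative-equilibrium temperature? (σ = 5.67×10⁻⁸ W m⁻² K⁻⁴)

S = 2610/2.39² = 456.9 W m⁻².
T_eq = [S(1−A)/(4σ)]^(1/4) = [456.9×0.74/(4×5.67×10⁻⁸)]^(1/4) = 196.5 K.
ΔT = T_surf − T_eq = 224 − 196.5.

ΔT ≈ 27.5 K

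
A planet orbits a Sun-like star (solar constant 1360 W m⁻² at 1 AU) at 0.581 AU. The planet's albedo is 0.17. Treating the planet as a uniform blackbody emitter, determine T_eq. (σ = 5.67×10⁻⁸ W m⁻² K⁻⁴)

Flux at 0.581 AU: S = 1360/0.581² = 4030 W m⁻².
Energy balance: absorbed = emitted ⇒ πR²·S(1−A) = 4πR²·σT_eq⁴, so T_eq⁴ = S(1−A)/(4σ).
T_eq = [4030 × 0.83 / (4 × 5.67×10⁻⁸)]^(1/4) = (1.47×10¹⁰)^(1/4) = 348 K.

T_eq ≈ 348 K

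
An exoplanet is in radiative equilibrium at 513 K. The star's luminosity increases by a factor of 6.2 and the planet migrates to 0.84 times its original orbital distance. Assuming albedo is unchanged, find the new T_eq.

T_eq ∝ L^(1/4) · d^(−1/2).
T′ = 513 × 6.2^(1/4) / 0.84^(1/2) = 883 K.

T_eq ≈ 883 K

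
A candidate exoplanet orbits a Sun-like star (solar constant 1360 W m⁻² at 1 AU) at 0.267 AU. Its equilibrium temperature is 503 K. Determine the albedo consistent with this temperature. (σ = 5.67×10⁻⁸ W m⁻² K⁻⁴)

Flux at 0.267 AU: S = 1360/0.267² = 1.91×10⁴ W m⁻².
From T_eq⁴ = S(1−A)/(4σ): 1−A = 4σT_eq⁴/S.
1−A = 4 × 5.67×10⁻⁸ × (503)⁴ / 1.91×10⁴ = 0.761.

A ≈ 0.24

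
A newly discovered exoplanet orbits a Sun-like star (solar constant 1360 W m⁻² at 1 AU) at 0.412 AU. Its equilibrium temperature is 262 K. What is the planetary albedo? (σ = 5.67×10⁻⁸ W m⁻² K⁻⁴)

Flux at 0.412 AU: S = 1360/0.412² = 8010 W m⁻².
From T_eq⁴ = S(1−A)/(4σ): 1−A = 4σT_eq⁴/S.
1−A = 4 × 5.67×10⁻⁸ × (262)⁴ / 8010 = 0.133.

A ≈ 0.87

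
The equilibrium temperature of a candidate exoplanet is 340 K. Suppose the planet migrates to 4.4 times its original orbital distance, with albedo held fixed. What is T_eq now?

T_eq ∝ L^(1/4) · d^(−1/2).
T′ = 340 / 4.4^(1/2) = 162 K.

T_eq ≈ 162 K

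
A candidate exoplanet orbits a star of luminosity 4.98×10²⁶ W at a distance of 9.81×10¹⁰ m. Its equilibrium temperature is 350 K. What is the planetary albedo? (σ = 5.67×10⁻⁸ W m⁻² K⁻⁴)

A ≈ 0.17

Flux: S = L/(4πd²) = 4.98×10²⁶/(4π×(9.81×10¹⁰)²) = 4120 W m⁻².
From T_eq⁴ = S(1−A)/(4σ): 1−A = 4σT_eq⁴/S.
1−A = 4 × 5.67×10⁻⁸ × (350)⁴ / 4120 = 0.826.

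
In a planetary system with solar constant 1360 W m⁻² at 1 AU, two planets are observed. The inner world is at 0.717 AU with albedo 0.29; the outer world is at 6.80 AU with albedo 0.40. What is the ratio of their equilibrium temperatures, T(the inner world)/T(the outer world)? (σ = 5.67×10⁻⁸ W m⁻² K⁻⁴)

T_eq = [S₀(1−A)/(4σd²)]^(1/4), so T ∝ (1−A)^(1/4) / √d.
T₁ = [1360×0.71/(4×5.67×10⁻⁸×0.717²)]^(1/4) = 301.67 K.
T₂ = [1360×0.60/(4×5.67×10⁻⁸×6.80²)]^(1/4) = 93.92 K.

T₁/T₂ ≈ 3.212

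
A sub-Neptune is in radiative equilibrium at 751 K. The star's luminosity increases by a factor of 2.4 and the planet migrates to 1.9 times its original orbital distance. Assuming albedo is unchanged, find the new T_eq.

T_eq ≈ 678 K

T_eq ∝ L^(1/4) · d^(−1/2).
T′ = 751 × 2.4^(1/4) / 1.9^(1/2) = 678 K.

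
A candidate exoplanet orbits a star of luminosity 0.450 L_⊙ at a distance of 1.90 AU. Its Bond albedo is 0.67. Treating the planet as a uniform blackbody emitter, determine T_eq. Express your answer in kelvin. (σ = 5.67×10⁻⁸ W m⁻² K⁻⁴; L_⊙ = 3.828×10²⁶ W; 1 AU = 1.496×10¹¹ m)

T_eq ≈ 125 K

d = 1.90 AU = 2.84×10¹¹ m.
L = 0.450 × 3.828×10²⁶ = 1.72×10²⁶ W.
Flux: S = L/(4πd²) = 1.72×10²⁶/(4π×(2.84×10¹¹)²) = 170 W m⁻².
Energy balance: absorbed = emitted ⇒ πR²·S(1−A) = 4πR²·σT_eq⁴, so T_eq⁴ = S(1−A)/(4σ).
T_eq = [170 × 0.33 / (4 × 5.67×10⁻⁸)]^(1/4) = (2.47×10⁸)^(1/4) = 125 K.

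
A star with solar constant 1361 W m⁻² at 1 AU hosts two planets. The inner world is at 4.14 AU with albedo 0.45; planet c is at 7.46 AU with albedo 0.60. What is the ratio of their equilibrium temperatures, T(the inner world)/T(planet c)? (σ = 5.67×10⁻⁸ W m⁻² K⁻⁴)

T_eq = [S₀(1−A)/(4σd²)]^(1/4), so T ∝ (1−A)^(1/4) / √d.
T₁ = [1361×0.55/(4×5.67×10⁻⁸×4.14²)]^(1/4) = 117.80 K.
T₂ = [1361×0.40/(4×5.67×10⁻⁸×7.46²)]^(1/4) = 81.04 K.

T₁/T₂ ≈ 1.454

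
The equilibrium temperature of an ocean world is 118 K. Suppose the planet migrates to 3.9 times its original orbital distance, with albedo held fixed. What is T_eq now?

T_eq ∝ L^(1/4) · d^(−1/2).
T′ = 118 / 3.9^(1/2) = 59.8 K.

T_eq ≈ 59.8 K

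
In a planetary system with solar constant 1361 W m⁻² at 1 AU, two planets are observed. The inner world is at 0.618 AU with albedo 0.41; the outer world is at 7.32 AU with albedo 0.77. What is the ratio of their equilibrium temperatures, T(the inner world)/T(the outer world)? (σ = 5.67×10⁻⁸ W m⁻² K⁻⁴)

T₁/T₂ ≈ 4.356

T_eq = [S₀(1−A)/(4σd²)]^(1/4), so T ∝ (1−A)^(1/4) / √d.
T₁ = [1361×0.59/(4×5.67×10⁻⁸×0.618²)]^(1/4) = 310.29 K.
T₂ = [1361×0.23/(4×5.67×10⁻⁸×7.32²)]^(1/4) = 71.24 K.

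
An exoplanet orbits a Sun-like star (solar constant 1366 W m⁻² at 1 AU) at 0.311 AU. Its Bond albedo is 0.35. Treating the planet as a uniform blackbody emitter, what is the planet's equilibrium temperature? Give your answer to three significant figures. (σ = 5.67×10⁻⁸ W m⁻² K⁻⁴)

Flux at 0.311 AU: S = 1366/0.311² = 1.41×10⁴ W m⁻².
Energy balance: absorbed = emitted ⇒ πR²·S(1−A) = 4πR²·σT_eq⁴, so T_eq⁴ = S(1−A)/(4σ).
T_eq = [1.41×10⁴ × 0.65 / (4 × 5.67×10⁻⁸)]^(1/4) = (4.05×10¹⁰)^(1/4) = 449 K.

T_eq ≈ 449 K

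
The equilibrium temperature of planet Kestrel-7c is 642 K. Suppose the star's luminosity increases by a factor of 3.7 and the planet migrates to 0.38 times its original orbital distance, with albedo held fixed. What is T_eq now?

T_eq ≈ 1440 K

T_eq ∝ L^(1/4) · d^(−1/2).
T′ = 642 × 3.7^(1/4) / 0.38^(1/2) = 1440 K.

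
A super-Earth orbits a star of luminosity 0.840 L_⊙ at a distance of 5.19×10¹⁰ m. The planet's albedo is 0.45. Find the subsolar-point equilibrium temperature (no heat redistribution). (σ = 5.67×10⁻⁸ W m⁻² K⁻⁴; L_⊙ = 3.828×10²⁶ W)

L = 0.840 × 3.828×10²⁶ = 3.22×10²⁶ W.
Flux: S = L/(4πd²) = 3.22×10²⁶/(4π×(5.19×10¹⁰)²) = 9500 W m⁻².
At the subsolar point the surface absorbs S(1−A) and emits σT⁴ per unit area — no factor of 4, since only the local patch is in balance.
T = [9500 × 0.55 / 5.67×10⁻⁸]^(1/4) = (9.21×10¹⁰)^(1/4) = 551 K.

T_ss ≈ 551 K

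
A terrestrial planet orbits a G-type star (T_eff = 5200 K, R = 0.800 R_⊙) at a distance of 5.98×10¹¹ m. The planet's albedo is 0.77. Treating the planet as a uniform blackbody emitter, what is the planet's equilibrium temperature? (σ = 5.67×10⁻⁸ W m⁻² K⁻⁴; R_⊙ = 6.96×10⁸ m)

T_eq ≈ 77.7 K

R_⋆ = 0.800 × 6.96×10⁸ = 5.57×10⁸ m.
L = 4πR_⋆²σT_⋆⁴ = 4π(5.57×10⁸)² × 5.67×10⁻⁸ × (5200)⁴ = 1.62×10²⁶ W.
S = L/(4πd²) = 35.9 W m⁻².
Energy balance: absorbed = emitted ⇒ πR²·S(1−A) = 4πR²·σT_eq⁴, so T_eq⁴ = S(1−A)/(4σ).
T_eq = [35.9 × 0.23 / (4 × 5.67×10⁻⁸)]^(1/4) = (3.64×10⁷)^(1/4) = 77.7 K.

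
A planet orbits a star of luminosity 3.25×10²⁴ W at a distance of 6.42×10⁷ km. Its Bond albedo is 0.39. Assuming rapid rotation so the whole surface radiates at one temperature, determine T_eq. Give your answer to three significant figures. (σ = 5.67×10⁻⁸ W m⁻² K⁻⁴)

d = 6.42×10⁷ km = 6.42×10¹⁰ m.
Flux: S = L/(4πd²) = 3.25×10²⁴/(4π×(6.42×10¹⁰)²) = 62.7 W m⁻².
Energy balance: absorbed = emitted ⇒ πR²·S(1−A) = 4πR²·σT_eq⁴, so T_eq⁴ = S(1−A)/(4σ).
T_eq = [62.7 × 0.61 / (4 × 5.67×10⁻⁸)]^(1/4) = (1.69×10⁸)^(1/4) = 114 K.

T_eq ≈ 114 K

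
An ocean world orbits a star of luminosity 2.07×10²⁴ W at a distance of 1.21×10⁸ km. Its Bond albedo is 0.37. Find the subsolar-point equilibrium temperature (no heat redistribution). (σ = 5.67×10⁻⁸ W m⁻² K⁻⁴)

d = 1.21×10⁸ km = 1.21×10¹¹ m.
Flux: S = L/(4πd²) = 2.07×10²⁴/(4π×(1.21×10¹¹)²) = 11.3 W m⁻².
At the subsolar point the surface absorbs S(1−A) and emits σT⁴ per unit area — no factor of 4, since only the local patch is in balance.
T = [11.3 × 0.63 / 5.67×10⁻⁸]^(1/4) = (1.25×10⁸)^(1/4) = 106 K.

T_ss ≈ 106 K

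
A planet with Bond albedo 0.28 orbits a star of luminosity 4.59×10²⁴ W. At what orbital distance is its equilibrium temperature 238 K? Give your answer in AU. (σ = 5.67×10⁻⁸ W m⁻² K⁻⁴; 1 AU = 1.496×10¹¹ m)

From T_eq⁴ = L(1−A)/(16πσd²): d = √[L(1−A)/(16πσT_eq⁴)].
d = √[4.59×10²⁴ × 0.72 / (16π × 5.67×10⁻⁸ × (238)⁴)] = 1.90×10¹⁰ m = 0.127 AU.

d ≈ 0.127 AU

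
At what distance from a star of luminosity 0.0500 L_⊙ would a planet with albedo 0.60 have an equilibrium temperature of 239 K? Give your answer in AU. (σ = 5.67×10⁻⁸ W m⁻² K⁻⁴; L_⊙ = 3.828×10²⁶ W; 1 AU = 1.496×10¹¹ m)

L = 0.0500 × 3.828×10²⁶ = 1.91×10²⁵ W.
From T_eq⁴ = L(1−A)/(16πσd²): d = √[L(1−A)/(16πσT_eq⁴)].
d = √[1.91×10²⁵ × 0.40 / (16π × 5.67×10⁻⁸ × (239)⁴)] = 2.87×10¹⁰ m = 0.192 AU.

d ≈ 0.192 AU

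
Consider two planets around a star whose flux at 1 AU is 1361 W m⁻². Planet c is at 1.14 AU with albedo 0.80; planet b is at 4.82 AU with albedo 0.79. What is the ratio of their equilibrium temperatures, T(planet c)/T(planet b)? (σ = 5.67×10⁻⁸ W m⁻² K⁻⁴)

T₁/T₂ ≈ 2.031

T_eq = [S₀(1−A)/(4σd²)]^(1/4), so T ∝ (1−A)^(1/4) / √d.
T₁ = [1361×0.20/(4×5.67×10⁻⁸×1.14²)]^(1/4) = 174.32 K.
T₂ = [1361×0.21/(4×5.67×10⁻⁸×4.82²)]^(1/4) = 85.82 K.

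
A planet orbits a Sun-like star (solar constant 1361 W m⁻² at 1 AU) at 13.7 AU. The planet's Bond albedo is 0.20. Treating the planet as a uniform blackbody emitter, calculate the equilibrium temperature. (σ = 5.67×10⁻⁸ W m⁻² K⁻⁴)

T_eq ≈ 71.1 K

Flux at 13.7 AU: S = 1361/13.7² = 7.25 W m⁻².
Energy balance: absorbed = emitted ⇒ πR²·S(1−A) = 4πR²·σT_eq⁴, so T_eq⁴ = S(1−A)/(4σ).
T_eq = [7.25 × 0.80 / (4 × 5.67×10⁻⁸)]^(1/4) = (2.56×10⁷)^(1/4) = 71.1 K.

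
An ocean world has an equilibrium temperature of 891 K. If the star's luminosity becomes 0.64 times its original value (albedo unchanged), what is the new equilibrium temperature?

T_eq ∝ L^(1/4) · d^(−1/2).
T′ = 891 × 0.64^(1/4) = 797 K.

T_eq ≈ 797 K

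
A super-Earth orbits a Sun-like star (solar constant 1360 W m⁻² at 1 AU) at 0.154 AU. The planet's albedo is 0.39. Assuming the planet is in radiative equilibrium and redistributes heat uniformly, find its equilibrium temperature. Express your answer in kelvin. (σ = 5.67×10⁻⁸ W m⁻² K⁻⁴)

Flux at 0.154 AU: S = 1360/0.154² = 5.73×10⁴ W m⁻².
Energy balance: absorbed = emitted ⇒ πR²·S(1−A) = 4πR²·σT_eq⁴, so T_eq⁴ = S(1−A)/(4σ).
T_eq = [5.73×10⁴ × 0.61 / (4 × 5.67×10⁻⁸)]^(1/4) = (1.54×10¹¹)^(1/4) = 627 K.

T_eq ≈ 627 K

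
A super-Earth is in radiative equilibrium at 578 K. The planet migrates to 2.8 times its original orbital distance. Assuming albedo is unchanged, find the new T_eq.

T_eq ∝ L^(1/4) · d^(−1/2).
T′ = 578 / 2.8^(1/2) = 345 K.

T_eq ≈ 345 K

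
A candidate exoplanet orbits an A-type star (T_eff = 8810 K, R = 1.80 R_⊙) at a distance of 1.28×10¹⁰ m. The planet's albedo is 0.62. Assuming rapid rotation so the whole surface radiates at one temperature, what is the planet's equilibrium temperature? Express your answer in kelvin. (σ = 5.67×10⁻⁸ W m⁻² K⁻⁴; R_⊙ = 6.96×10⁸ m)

T_eq ≈ 1530 K

R_⋆ = 1.80 × 6.96×10⁸ = 1.25×10⁹ m.
L = 4πR_⋆²σT_⋆⁴ = 4π(1.25×10⁹)² × 5.67×10⁻⁸ × (8810)⁴ = 6.74×10²⁷ W.
S = L/(4πd²) = 3.27×10⁶ W m⁻².
Energy balance: absorbed = emitted ⇒ πR²·S(1−A) = 4πR²·σT_eq⁴, so T_eq⁴ = S(1−A)/(4σ).
T_eq = [3.27×10⁶ × 0.38 / (4 × 5.67×10⁻⁸)]^(1/4) = (5.48×10¹²)^(1/4) = 1530 K.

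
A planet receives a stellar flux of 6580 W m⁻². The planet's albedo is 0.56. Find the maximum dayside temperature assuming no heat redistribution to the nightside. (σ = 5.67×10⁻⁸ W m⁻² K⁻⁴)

T_ss ≈ 475 K

With no redistribution each surface element balances locally: S(1−A) = σT⁴.
T = [6580 × 0.44 / 5.67×10⁻⁸]^(1/4) = (5.11×10¹⁰)^(1/4) = 475 K.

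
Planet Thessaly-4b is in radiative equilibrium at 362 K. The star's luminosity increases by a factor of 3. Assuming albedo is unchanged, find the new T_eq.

T_eq ∝ L^(1/4) · d^(−1/2).
T′ = 362 × 3^(1/4) = 476 K.

T_eq ≈ 476 K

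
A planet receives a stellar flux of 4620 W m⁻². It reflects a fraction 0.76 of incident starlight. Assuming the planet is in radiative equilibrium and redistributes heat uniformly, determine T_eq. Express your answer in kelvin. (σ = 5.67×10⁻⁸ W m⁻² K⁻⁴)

T_eq ≈ 264 K

Energy balance: absorbed = emitted ⇒ πR²·S(1−A) = 4πR²·σT_eq⁴, so T_eq⁴ = S(1−A)/(4σ).
T_eq = [4620 × 0.24 / (4 × 5.67×10⁻⁸)]^(1/4) = (4.89×10⁹)^(1/4) = 264 K.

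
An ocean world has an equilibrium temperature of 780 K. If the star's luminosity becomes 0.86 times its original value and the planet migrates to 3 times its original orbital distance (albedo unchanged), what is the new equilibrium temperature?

T_eq ∝ L^(1/4) · d^(−1/2).
T′ = 780 × 0.86^(1/4) / 3^(1/2) = 434 K.

T_eq ≈ 434 K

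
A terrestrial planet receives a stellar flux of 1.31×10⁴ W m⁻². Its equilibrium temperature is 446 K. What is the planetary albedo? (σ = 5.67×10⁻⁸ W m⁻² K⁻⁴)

A ≈ 0.31

From T_eq⁴ = S(1−A)/(4σ): 1−A = 4σT_eq⁴/S.
1−A = 4 × 5.67×10⁻⁸ × (446)⁴ / 1.31×10⁴ = 0.685.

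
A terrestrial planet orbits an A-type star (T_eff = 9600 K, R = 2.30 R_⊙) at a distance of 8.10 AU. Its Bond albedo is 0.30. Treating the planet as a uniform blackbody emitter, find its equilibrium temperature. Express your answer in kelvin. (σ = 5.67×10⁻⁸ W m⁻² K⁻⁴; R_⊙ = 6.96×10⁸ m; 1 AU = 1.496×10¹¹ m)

R_⋆ = 2.30 × 6.96×10⁸ = 1.60×10⁹ m.
d = 8.10 AU = 1.21×10¹² m.
L = 4πR_⋆²σT_⋆⁴ = 4π(1.60×10⁹)² × 5.67×10⁻⁸ × (9600)⁴ = 1.55×10²⁸ W.
S = L/(4πd²) = 840 W m⁻².
Energy balance: absorbed = emitted ⇒ πR²·S(1−A) = 4πR²·σT_eq⁴, so T_eq⁴ = S(1−A)/(4σ).
T_eq = [840 × 0.70 / (4 × 5.67×10⁻⁸)]^(1/4) = (2.59×10⁹)^(1/4) = 226 K.

T_eq ≈ 226 K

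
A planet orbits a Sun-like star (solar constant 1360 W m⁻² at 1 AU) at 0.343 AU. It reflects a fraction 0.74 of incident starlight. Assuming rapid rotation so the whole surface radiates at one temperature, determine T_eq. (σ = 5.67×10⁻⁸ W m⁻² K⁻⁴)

Flux at 0.343 AU: S = 1360/0.343² = 1.16×10⁴ W m⁻².
Energy balance: absorbed = emitted ⇒ πR²·S(1−A) = 4πR²·σT_eq⁴, so T_eq⁴ = S(1−A)/(4σ).
T_eq = [1.16×10⁴ × 0.26 / (4 × 5.67×10⁻⁸)]^(1/4) = (1.33×10¹⁰)^(1/4) = 339 K.

T_eq ≈ 339 K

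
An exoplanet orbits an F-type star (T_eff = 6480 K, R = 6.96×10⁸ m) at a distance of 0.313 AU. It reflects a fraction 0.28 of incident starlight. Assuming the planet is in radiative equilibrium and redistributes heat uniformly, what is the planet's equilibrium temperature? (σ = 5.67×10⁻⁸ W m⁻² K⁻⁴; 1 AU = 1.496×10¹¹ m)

T_eq ≈ 515 K

d = 0.313 AU = 4.68×10¹⁰ m.
L = 4πR_⋆²σT_⋆⁴ = 4π(6.96×10⁸)² × 5.67×10⁻⁸ × (6480)⁴ = 6.09×10²⁶ W.
S = L/(4πd²) = 2.21×10⁴ W m⁻².
Energy balance: absorbed = emitted ⇒ πR²·S(1−A) = 4πR²·σT_eq⁴, so T_eq⁴ = S(1−A)/(4σ).
T_eq = [2.21×10⁴ × 0.72 / (4 × 5.67×10⁻⁸)]^(1/4) = (7.01×10¹⁰)^(1/4) = 515 K.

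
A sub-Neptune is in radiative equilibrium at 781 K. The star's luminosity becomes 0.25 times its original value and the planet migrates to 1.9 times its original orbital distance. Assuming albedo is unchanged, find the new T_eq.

T_eq ≈ 401 K

T_eq ∝ L^(1/4) · d^(−1/2).
T′ = 781 × 0.25^(1/4) / 1.9^(1/2) = 401 K.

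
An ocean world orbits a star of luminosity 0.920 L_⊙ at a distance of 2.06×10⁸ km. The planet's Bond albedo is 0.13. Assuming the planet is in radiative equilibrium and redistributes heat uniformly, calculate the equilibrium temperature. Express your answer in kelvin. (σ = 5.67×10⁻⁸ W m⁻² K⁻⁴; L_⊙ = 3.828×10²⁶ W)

d = 2.06×10⁸ km = 2.06×10¹¹ m.
L = 0.920 × 3.828×10²⁶ = 3.52×10²⁶ W.
Flux: S = L/(4πd²) = 3.52×10²⁶/(4π×(2.06×10¹¹)²) = 660 W m⁻².
Energy balance: absorbed = emitted ⇒ πR²·S(1−A) = 4πR²·σT_eq⁴, so T_eq⁴ = S(1−A)/(4σ).
T_eq = [660 × 0.87 / (4 × 5.67×10⁻⁸)]^(1/4) = (2.53×10⁹)^(1/4) = 224 K.

T_eq ≈ 224 K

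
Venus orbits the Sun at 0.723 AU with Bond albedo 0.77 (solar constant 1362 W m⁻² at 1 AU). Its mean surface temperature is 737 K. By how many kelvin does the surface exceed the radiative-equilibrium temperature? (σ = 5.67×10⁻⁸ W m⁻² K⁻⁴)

ΔT ≈ 510.3 K

S = 1362/0.723² = 2606 W m⁻².
T_eq = [S(1−A)/(4σ)]^(1/4) = [2606×0.23/(4×5.67×10⁻⁸)]^(1/4) = 226.7 K.
ΔT = T_surf − T_eq = 737 − 226.7.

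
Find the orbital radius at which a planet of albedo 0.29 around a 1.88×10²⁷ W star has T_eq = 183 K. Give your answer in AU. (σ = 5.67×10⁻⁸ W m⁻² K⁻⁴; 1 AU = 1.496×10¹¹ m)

d ≈ 4.32 AU

From T_eq⁴ = L(1−A)/(16πσd²): d = √[L(1−A)/(16πσT_eq⁴)].
d = √[1.88×10²⁷ × 0.71 / (16π × 5.67×10⁻⁸ × (183)⁴)] = 6.46×10¹¹ m = 4.32 AU.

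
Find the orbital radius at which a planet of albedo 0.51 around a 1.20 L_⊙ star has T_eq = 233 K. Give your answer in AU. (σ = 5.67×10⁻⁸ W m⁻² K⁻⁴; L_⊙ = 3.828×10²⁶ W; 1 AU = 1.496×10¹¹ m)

d ≈ 1.09 AU

L = 1.20 × 3.828×10²⁶ = 4.59×10²⁶ W.
From T_eq⁴ = L(1−A)/(16πσd²): d = √[L(1−A)/(16πσT_eq⁴)].
d = √[4.59×10²⁶ × 0.49 / (16π × 5.67×10⁻⁸ × (233)⁴)] = 1.64×10¹¹ m = 1.09 AU.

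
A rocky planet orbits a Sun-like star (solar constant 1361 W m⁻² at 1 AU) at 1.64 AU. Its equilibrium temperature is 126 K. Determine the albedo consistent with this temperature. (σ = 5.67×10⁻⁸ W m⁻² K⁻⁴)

Flux at 1.64 AU: S = 1361/1.64² = 506 W m⁻².
From T_eq⁴ = S(1−A)/(4σ): 1−A = 4σT_eq⁴/S.
1−A = 4 × 5.67×10⁻⁸ × (126)⁴ / 506 = 0.113.

A ≈ 0.89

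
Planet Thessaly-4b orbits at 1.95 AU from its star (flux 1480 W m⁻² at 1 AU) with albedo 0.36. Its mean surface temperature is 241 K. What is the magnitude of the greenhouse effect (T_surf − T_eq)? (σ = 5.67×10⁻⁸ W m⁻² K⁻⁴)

S = 1480/1.95² = 389.2 W m⁻².
T_eq = [S(1−A)/(4σ)]^(1/4) = [389.2×0.64/(4×5.67×10⁻⁸)]^(1/4) = 182.0 K.
ΔT = T_surf − T_eq = 241 − 182.0.

ΔT ≈ 59.0 K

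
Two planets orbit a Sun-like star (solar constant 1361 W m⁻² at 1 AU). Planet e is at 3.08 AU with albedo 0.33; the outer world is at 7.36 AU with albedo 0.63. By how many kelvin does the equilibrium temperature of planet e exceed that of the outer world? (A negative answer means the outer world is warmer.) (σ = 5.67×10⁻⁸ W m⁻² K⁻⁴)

ΔT ≈ 63.5 K

T_eq = [S₀(1−A)/(4σd²)]^(1/4), so T ∝ (1−A)^(1/4) / √d.
T₁ = [1361×0.67/(4×5.67×10⁻⁸×3.08²)]^(1/4) = 143.48 K.
T₂ = [1361×0.37/(4×5.67×10⁻⁸×7.36²)]^(1/4) = 80.01 K.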